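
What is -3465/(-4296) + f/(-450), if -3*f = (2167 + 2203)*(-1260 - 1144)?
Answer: -1504228811/193320 ≈ -7781.0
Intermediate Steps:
f = 10505480/3 (f = -(2167 + 2203)*(-1260 - 1144)/3 = -4370*(-2404)/3 = -⅓*(-10505480) = 10505480/3 ≈ 3.5018e+6)
-3465/(-4296) + f/(-450) = -3465/(-4296) + (10505480/3)/(-450) = -3465*(-1/4296) + (10505480/3)*(-1/450) = 1155/1432 - 1050548/135 = -1504228811/193320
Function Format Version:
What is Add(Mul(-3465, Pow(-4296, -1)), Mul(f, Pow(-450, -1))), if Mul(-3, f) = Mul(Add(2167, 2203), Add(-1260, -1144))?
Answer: Rational(-1504228811, 193320) ≈ -7781.0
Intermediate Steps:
f = Rational(10505480, 3) (f = Mul(Rational(-1, 3), Mul(Add(2167, 2203), Add(-1260, -1144))) = Mul(Rational(-1, 3), Mul(4370, -2404)) = Mul(Rational(-1, 3), -10505480) = Rational(10505480, 3) ≈ 3.5018e+6)
Add(Mul(-3465, Pow(-4296, -1)), Mul(f, Pow(-450, -1))) = Add(Mul(-3465, Pow(-4296, -1)), Mul(Rational(10505480, 3), Pow(-450, -1))) = Add(Mul(-3465, Rational(-1, 4296)), Mul(Rational(10505480, 3), Rational(-1, 450))) = Add(Rational(1155, 1432), Rational(-1050548, 135)) = Rational(-1504228811, 193320)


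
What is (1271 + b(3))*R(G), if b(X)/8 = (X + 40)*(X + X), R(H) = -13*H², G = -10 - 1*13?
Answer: -22934795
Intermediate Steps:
G = -23 (G = -10 - 13 = -23)
b(X) = 16*X*(40 + X) (b(X) = 8*((X + 40)*(X + X)) = 8*((40 + X)*(2*X)) = 8*(2*X*(40 + X)) = 16*X*(40 + X))
(1271 + b(3))*R(G) = (1271 + 16*3*(40 + 3))*(-13*(-23)²) = (1271 + 16*3*43)*(-13*529) = (1271 + 2064)*(-6877) = 3335*(-6877) = -22934795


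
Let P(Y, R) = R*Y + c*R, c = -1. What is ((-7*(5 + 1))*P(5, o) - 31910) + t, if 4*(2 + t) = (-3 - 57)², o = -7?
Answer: -29836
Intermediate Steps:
t = 898 (t = -2 + (-3 - 57)²/4 = -2 + (¼)*(-60)² = -2 + (¼)*3600 = -2 + 900 = 898)
P(Y, R) = -R + R*Y (P(Y, R) = R*Y - R = -R + R*Y)
((-7*(5 + 1))*P(5, o) - 31910) + t = ((-7*(5 + 1))*(-7*(-1 + 5)) - 31910) + 898 = ((-7*6)*(-7*4) - 31910) + 898 = (-42*(-28) - 31910) + 898 = (1176 - 31910) + 898 = -30734 + 898 = -29836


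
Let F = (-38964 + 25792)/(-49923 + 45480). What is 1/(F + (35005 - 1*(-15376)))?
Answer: 4443/223855955 ≈ 1.9848e-5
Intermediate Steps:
F = 13172/4443 (F = -13172/(-4443) = -13172*(-1/4443) = 13172/4443 ≈ 2.9647)
1/(F + (35005 - 1*(-15376))) = 1/(13172/4443 + (35005 - 1*(-15376))) = 1/(13172/4443 + (35005 + 15376)) = 1/(13172/4443 + 50381) = 1/(223855955/4443) = 4443/223855955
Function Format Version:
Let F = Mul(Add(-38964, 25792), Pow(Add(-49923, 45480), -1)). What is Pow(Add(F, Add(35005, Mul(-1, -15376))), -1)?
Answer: Rational(4443, 223855955) ≈ 1.9848e-5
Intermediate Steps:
F = Rational(13172, 4443) (F = Mul(-13172, Pow(-4443, -1)) = Mul(-13172, Rational(-1, 4443)) = Rational(13172, 4443) ≈ 2.9647)
Pow(Add(F, Add(35005, Mul(-1, -15376))), -1) = Pow(Add(Rational(13172, 4443), Add(35005, Mul(-1, -15376))), -1) = Pow(Add(Rational(13172, 4443), Add(35005, 15376)), -1) = Pow(Add(Rational(13172, 4443), 50381), -1) = Pow(Rational(223855955, 4443), -1) = Rational(4443, 223855955)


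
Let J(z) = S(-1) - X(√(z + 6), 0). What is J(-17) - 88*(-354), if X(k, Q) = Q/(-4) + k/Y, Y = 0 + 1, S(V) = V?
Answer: 31151 - I*√11 ≈ 31151.0 - 3.3166*I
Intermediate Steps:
Y = 1
X(k, Q) = k - Q/4 (X(k, Q) = Q/(-4) + k/1 = Q*(-¼) + k*1 = -Q/4 + k = k - Q/4)
J(z) = -1 - √(6 + z) (J(z) = -1 - (√(z + 6) - ¼*0) = -1 - (√(6 + z) + 0) = -1 - √(6 + z))
J(-17) - 88*(-354) = (-1 - √(6 - 17)) - 88*(-354) = (-1 - √(-11)) + 31152 = (-1 - I*√11) + 31152 = 31151 - I*√11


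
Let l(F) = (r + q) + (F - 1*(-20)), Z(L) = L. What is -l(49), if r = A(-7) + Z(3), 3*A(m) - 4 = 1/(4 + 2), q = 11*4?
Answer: -2113/18 ≈ -117.39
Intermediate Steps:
q = 44
A(m) = 25/18 (A(m) = 4/3 + 1/(3*(4 + 2)) = 4/3 + (⅓)/6 = 4/3 + (⅓)*(⅙) = 4/3 + 1/18 = 25/18)
r = 79/18 (r = 25/18 + 3 = 79/18 ≈ 4.3889)
l(F) = 1231/18 + F (l(F) = (79/18 + 44) + (F - 1*(-20)) = 871/18 + (F + 20) = 871/18 + (20 + F) = 1231/18 + F)
-l(49) = -(1231/18 + 49) = -1*2113/18 = -2113/18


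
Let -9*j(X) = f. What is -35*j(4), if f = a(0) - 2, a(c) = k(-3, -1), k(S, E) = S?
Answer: -175/9 ≈ -19.444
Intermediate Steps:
a(c) = -3
f = -5 (f = -3 - 2 = -5)
j(X) = 5/9 (j(X) = -⅑*(-5) = 5/9)
-35*j(4) = -35*5/9 = -175/9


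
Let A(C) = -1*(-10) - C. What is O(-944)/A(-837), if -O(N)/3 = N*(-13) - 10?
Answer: -36786/847 ≈ -43.431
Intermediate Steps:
O(N) = 30 + 39*N (O(N) = -3*(N*(-13) - 10) = -3*(-13*N - 10) = -3*(-10 - 13*N) = 30 + 39*N)
A(C) = 10 - C
O(-944)/A(-837) = (30 + 39*(-944))/(10 - 1*(-837)) = (30 - 36816)/(10 + 837) = -36786/847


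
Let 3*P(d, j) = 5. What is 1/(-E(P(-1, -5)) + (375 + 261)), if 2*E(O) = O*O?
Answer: 18/11423 ≈ 0.0015758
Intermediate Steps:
P(d, j) = 5/3 (P(d, j) = (1/3)*5 = 5/3)
E(O) = O**2/2 (E(O) = (O*O)/2 = O**2/2)
1/(-E(P(-1, -5)) + (375 + 261)) = 1/(-(5/3)**2/2 + (375 + 261)) = 1/(-25/(2*9) + 636) = 1/(-1*25/18 + 636) = 1/(-25/18 + 636) = 1/(11423/18) = 18/11423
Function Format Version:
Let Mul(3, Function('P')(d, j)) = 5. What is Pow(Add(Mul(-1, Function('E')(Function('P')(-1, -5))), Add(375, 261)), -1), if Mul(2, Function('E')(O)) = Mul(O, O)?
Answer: Rational(18, 11423) ≈ 0.0015758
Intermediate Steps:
Function('P')(d, j) = Rational(5, 3) (Function('P')(d, j) = Mul(Rational(1, 3), 5) = Rational(5, 3))
Function('E')(O) = Mul(Rational(1, 2), Pow(O, 2)) (Function('E')(O) = Mul(Rational(1, 2), Mul(O, O)) = Mul(Rational(1, 2), Pow(O, 2)))
Pow(Add(Mul(-1, Function('E')(Function('P')(-1, -5))), Add(375, 261)), -1) = Pow(Add(Mul(-1, Mul(Rational(1, 2), Pow(Rational(5, 3), 2))), Add(375, 261)), -1) = Pow(Add(Mul(-1, Mul(Rational(1, 2), Rational(25, 9))), 636), -1) = Pow(Add(Mul(-1, Rational(25, 18)), 636), -1) = Pow(Add(Rational(-25, 18), 636), -1) = Pow(Rational(11423, 18), -1) = Rational(18, 11423)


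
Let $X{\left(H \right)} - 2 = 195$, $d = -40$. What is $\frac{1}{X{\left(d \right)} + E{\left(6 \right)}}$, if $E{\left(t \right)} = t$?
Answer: $\frac{1}{203} \approx 0.0049261$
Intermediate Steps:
$X{\left(H \right)} = 197$ ($X{\left(H \right)} = 2 + 195 = 197$)
$\frac{1}{X{\left(d \right)} + E{\left(6 \right)}} = \frac{1}{197 + 6} = \frac{1}{203}$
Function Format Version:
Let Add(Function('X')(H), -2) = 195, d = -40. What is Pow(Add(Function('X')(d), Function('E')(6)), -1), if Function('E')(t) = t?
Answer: Rational(1, 203) ≈ 0.0049261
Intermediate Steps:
Function('X')(H) = 197 (Function('X')(H) = Add(2, 195) = 197)
Pow(Add(Function('X')(d), Function('E')(6)), -1) = Pow(Add(197, 6), -1) = Pow(203, -1) = Rational(1, 203)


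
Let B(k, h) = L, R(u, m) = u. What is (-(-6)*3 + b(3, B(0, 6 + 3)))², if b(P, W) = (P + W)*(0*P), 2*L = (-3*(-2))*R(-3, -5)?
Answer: 324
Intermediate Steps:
L = -9 (L = (-3*(-2)*(-3))/2 = (6*(-3))/2 = (½)*(-18) = -9)
B(k, h) = -9
b(P, W) = 0 (b(P, W) = (P + W)*0 = 0)
(-(-6)*3 + b(3, B(0, 6 + 3)))² = (-(-6)*3 + 0)² = (-1*(-18) + 0)² = (18 + 0)² = 18² = 324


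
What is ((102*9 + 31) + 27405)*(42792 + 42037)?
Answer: 2405241466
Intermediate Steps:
((102*9 + 31) + 27405)*(42792 + 42037) = ((918 + 31) + 27405)*84829 = (949 + 27405)*84829 = 28354*84829 = 2405241466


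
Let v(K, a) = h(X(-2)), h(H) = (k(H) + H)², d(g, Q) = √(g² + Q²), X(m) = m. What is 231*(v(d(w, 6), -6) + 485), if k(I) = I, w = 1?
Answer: 115731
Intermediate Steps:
d(g, Q) = √(Q² + g²)
h(H) = 4*H² (h(H) = (H + H)² = (2*H)² = 4*H²)
v(K, a) = 16 (v(K, a) = 4*(-2)² = 4*4 = 16)
231*(v(d(w, 6), -6) + 485) = 231*(16 + 485) = 231*501 = 115731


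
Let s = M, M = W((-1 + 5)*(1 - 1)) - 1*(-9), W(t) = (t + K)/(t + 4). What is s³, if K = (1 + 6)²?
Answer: 614125/64 ≈ 9595.7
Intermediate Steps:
K = 49 (K = 7² = 49)
W(t) = (49 + t)/(4 + t) (W(t) = (t + 49)/(t + 4) = (49 + t)/(4 + t))
M = 85/4 (M = (49 + (-1 + 5)*(1 - 1))/(4 + (-1 + 5)*(1 - 1)) - 1*(-9) = (49 + 4*0)/(4 + 4*0) + 9 = (49 + 0)/(4 + 0) + 9 = 49/4 + 9 = 85/4 ≈ 21.250)
s = 85/4 ≈ 21.250
s³ = (85/4)³ = 614125/64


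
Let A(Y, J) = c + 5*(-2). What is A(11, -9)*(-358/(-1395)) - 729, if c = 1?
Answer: -113353/155 ≈ -731.31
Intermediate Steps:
A(Y, J) = -9 (A(Y, J) = 1 + 5*(-2) = 1 - 10 = -9)
A(11, -9)*(-358/(-1395)) - 729 = -(-3222)/(-1395) - 729 = -(-3222)*(-1)/1395 - 729 = -9*358/1395 - 729 = -358/155 - 729 = -113353/155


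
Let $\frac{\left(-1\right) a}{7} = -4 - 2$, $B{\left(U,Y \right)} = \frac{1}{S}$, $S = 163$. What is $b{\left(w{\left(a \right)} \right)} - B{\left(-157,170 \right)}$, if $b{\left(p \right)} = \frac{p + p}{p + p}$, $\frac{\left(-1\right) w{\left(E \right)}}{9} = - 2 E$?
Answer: $\frac{162}{163} \approx 0.99387$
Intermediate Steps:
$B{\left(U,Y \right)} = \frac{1}{163}$
$a = 42$ ($a = - 7 \left(-4 - 2\right) = \left(-7\right) \left(-6\right) = 42$)
$w{\left(E \right)} = 18 E$ ($w{\left(E \right)} = - 9 \left(- 2 E\right) = 18 E$)
$b{\left(p \right)} = 1$ ($b{\left(p \right)} = \frac{2 p}{2 p} = 2 p \frac{1}{2 p} = 1$)
$b{\left(w{\left(a \right)} \right)} - B{\left(-157,170 \right)} = 1 - \frac{1}{163} = \frac{162}{163}$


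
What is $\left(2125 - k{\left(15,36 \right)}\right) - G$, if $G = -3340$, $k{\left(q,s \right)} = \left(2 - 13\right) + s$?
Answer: $5440$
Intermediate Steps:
$k{\left(q,s \right)} = -11 + s$
$\left(2125 - k{\left(15,36 \right)}\right) - G = \left(2125 - \left(-11 + 36\right)\right) - -3340 = \left(2125 - 25\right) + 3340 = 2100 + 3340 = 5440$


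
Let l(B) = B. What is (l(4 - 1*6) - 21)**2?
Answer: 529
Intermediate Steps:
(l(4 - 1*6) - 21)**2 = ((4 - 1*6) - 21)**2 = ((4 - 6) - 21)**2 = (-2 - 21)**2 = (-23)**2 = 529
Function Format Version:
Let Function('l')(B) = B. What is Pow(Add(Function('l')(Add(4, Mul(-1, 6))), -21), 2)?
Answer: 529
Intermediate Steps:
Pow(Add(Function('l')(Add(4, Mul(-1, 6))), -21), 2) = Pow(Add(Add(4, Mul(-1, 6)), -21), 2) = Pow(Add(Add(4, -6), -21), 2) = Pow(Add(-2, -21), 2) = Pow(-23, 2) = 529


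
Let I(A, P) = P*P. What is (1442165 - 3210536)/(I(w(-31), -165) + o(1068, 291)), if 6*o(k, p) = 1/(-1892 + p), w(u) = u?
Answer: -16986971826/261523349 ≈ -64.954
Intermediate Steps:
o(k, p) = 1/(6*(-1892 + p))
I(A, P) = P²
(1442165 - 3210536)/(I(w(-31), -165) + o(1068, 291)) = (1442165 - 3210536)/((-165)² + 1/(6*(-1892 + 291))) = -1768371/(27225 + (⅙)/(-1601)) = -1768371/(27225 + (⅙)*(-1/1601)) = -1768371/(27225 - 1/9606) = -1768371/261523349/9606 = -1768371*9606/261523349 = -16986971826/261523349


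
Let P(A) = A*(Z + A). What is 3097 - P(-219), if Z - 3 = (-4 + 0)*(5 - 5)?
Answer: -44207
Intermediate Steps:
Z = 3 (Z = 3 + (-4 + 0)*(5 - 5) = 3 - 4*0 = 3 + 0 = 3)
P(A) = A*(3 + A)
3097 - P(-219) = 3097 - (-219)*(3 - 219) = 3097 - (-219)*(-216) = 3097 - 1*47304 = 3097 - 47304 = -44207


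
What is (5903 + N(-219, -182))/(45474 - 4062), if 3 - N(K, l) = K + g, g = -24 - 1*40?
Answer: 2063/13804 ≈ 0.14945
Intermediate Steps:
g = -64 (g = -24 - 40 = -64)
N(K, l) = 67 - K (N(K, l) = 3 - (K - 64) = 3 - (-64 + K) = 3 + (64 - K) = 67 - K)
(5903 + N(-219, -182))/(45474 - 4062) = (5903 + (67 - 1*(-219)))/(45474 - 4062) = (5903 + (67 + 219))/41412 = (5903 + 286)*(1/41412) = 6189*(1/41412) = 2063/13804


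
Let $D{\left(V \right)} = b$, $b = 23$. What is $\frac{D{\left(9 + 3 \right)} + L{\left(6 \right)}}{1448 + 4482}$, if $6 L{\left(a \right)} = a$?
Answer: $\frac{12}{2965} \approx 0.0040472$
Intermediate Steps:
$L{\left(a \right)} = \frac{a}{6}$
$D{\left(V \right)} = 23$
$\frac{D{\left(9 + 3 \right)} + L{\left(6 \right)}}{1448 + 4482} = \frac{23 + \frac{1}{6} \cdot 6}{1448 + 4482} = \frac{23 + 1}{5930} = 24 \cdot \frac{1}{5930} = \frac{12}{2965}$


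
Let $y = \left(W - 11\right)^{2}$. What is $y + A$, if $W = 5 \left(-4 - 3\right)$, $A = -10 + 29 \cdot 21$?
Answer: $2715$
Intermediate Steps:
$A = 599$ ($A = -10 + 609 = 599$)
$W = -35$ ($W = 5 \left(-7\right) = -35$)
$y = 2116$ ($y = \left(-35 - 11\right)^{2} = \left(-46\right)^{2} = 2116$)
$y + A = 2116 + 599 = 2715$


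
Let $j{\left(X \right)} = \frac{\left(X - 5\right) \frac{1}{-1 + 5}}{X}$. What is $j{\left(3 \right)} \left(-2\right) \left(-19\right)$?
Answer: $- \frac{19}{3} \approx -6.3333$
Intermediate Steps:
$j{\left(X \right)} = \frac{- \frac{5}{4} + \frac{X}{4}}{X}$ ($j{\left(X \right)} = \frac{\left(-5 + X\right) \frac{1}{4}}{X} = \frac{- \frac{5}{4} + \frac{X}{4}}{X}$)
$j{\left(3 \right)} \left(-2\right) \left(-19\right) = \frac{-5 + 3}{4 \cdot 3} \left(-2\right) \left(-19\right) = \frac{1}{4} \cdot \frac{1}{3} \left(-2\right) \left(-2\right) \left(-19\right) = \left(- \frac{1}{6}\right) \left(-2\right) \left(-19\right) = \frac{1}{3} \left(-19\right) = - \frac{19}{3}$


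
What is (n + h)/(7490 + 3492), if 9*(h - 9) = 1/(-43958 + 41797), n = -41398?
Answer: -402487331/106794459 ≈ -3.7688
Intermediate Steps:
h = 175040/19449 (h = 9 + 1/(9*(-43958 + 41797)) = 9 + (⅑)/(-2161) = 9 + (⅑)*(-1/2161) = 9 - 1/19449 = 175040/19449 ≈ 9.0000)
(n + h)/(7490 + 3492) = (-41398 + 175040/19449)/(7490 + 3492) = -804974662/19449/10982 = -804974662/19449*1/10982 = -402487331/106794459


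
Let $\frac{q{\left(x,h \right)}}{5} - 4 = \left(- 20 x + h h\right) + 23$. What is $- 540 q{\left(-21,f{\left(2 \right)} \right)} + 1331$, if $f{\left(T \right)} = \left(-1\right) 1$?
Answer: $-1208269$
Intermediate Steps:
$f{\left(T \right)} = -1$
$q{\left(x,h \right)} = 135 - 100 x + 5 h^{2}$ ($q{\left(x,h \right)} = 20 + 5 \left(\left(- 20 x + h h\right) + 23\right) = 20 + 5 \left(\left(- 20 x + h^{2}\right) + 23\right) = 20 + 5 \left(\left(h^{2} - 20 x\right) + 23\right) = 20 + 5 \left(23 + h^{2} - 20 x\right) = 20 + \left(115 - 100 x + 5 h^{2}\right) = 135 - 100 x + 5 h^{2}$)
$- 540 q{\left(-21,f{\left(2 \right)} \right)} + 1331 = - 540 \left(135 - -2100 + 5 \left(-1\right)^{2}\right) + 1331 = - 540 \left(135 + 2100 + 5 \cdot 1\right) + 1331 = - 540 \left(135 + 2100 + 5\right) + 1331 = \left(-540\right) 2240 + 1331 = -1209600 + 1331 = -1208269$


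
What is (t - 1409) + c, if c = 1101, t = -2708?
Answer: -3016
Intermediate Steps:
(t - 1409) + c = (-2708 - 1409) + 1101 = -4117 + 1101 = -3016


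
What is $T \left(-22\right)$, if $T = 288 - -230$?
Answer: $-11396$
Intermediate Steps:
$T = 518$ ($T = 288 + 230 = 518$)
$T \left(-22\right) = 518 \left(-22\right) = -11396$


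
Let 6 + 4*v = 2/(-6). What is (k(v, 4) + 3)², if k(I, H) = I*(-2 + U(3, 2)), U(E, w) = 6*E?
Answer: 4489/9 ≈ 498.78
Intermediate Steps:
v = -19/12 (v = -3/2 + (2/(-6))/4 = -3/2 + (2*(-⅙))/4 = -3/2 + (¼)*(-⅓) = -3/2 - 1/12 = -19/12 ≈ -1.5833)
k(I, H) = 16*I (k(I, H) = I*(-2 + 6*3) = I*(-2 + 18) = I*16 = 16*I)
(k(v, 4) + 3)² = (16*(-19/12) + 3)² = (-76/3 + 3)² = (-67/3)² = 4489/9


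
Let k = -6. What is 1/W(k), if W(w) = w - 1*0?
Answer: -1/6 ≈ -0.16667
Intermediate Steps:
W(w) = w (W(w) = w + 0 = w)
1/W(k) = 1/(-6) = -1/6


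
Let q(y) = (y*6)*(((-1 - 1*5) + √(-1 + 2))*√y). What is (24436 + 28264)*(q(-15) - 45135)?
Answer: -2378614500 + 23715000*I*√15 ≈ -2.3786e+9 + 9.1848e+7*I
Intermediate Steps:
q(y) = -30*y^(3/2) (q(y) = (6*y)*(((-1 - 5) + √1)*√y) = (6*y)*((-6 + 1)*√y) = (6*y)*(-5*√y) = -30*y^(3/2))
(24436 + 28264)*(q(-15) - 45135) = (24436 + 28264)*(-(-450)*I*√15 - 45135) = 52700*(-(-450)*I*√15 - 45135) = 52700*(450*I*√15 - 45135) = 52700*(-45135 + 450*I*√15) = -2378614500 + 23715000*I*√15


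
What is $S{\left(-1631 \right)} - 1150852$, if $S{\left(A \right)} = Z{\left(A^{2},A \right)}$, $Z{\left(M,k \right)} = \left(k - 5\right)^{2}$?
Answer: $1525644$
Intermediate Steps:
$Z{\left(M,k \right)} = \left(-5 + k\right)^{2}$
$S{\left(A \right)} = \left(-5 + A\right)^{2}$
$S{\left(-1631 \right)} - 1150852 = \left(-5 - 1631\right)^{2} - 1150852 = \left(-1636\right)^{2} - 1150852 = 2676496 - 1150852 = 1525644$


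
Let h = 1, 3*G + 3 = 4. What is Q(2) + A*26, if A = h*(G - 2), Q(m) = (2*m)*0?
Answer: -130/3 ≈ -43.333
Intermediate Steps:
G = ⅓ (G = -1 + (⅓)*4 = -1 + 4/3 = ⅓ ≈ 0.33333)
Q(m) = 0
A = -5/3 (A = 1*(⅓ - 2) = 1*(-5/3) = -5/3 ≈ -1.6667)
Q(2) + A*26 = 0 - 5/3*26 = 0 - 130/3 = -130/3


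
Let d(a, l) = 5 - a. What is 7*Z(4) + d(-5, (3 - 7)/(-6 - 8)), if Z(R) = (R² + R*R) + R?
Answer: 262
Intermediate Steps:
Z(R) = R + 2*R² (Z(R) = (R² + R²) + R = 2*R² + R = R + 2*R²)
7*Z(4) + d(-5, (3 - 7)/(-6 - 8)) = 7*(4*(1 + 2*4)) + (5 - 1*(-5)) = 7*(4*(1 + 8)) + (5 + 5) = 7*(4*9) + 10 = 7*36 + 10 = 252 + 10 = 262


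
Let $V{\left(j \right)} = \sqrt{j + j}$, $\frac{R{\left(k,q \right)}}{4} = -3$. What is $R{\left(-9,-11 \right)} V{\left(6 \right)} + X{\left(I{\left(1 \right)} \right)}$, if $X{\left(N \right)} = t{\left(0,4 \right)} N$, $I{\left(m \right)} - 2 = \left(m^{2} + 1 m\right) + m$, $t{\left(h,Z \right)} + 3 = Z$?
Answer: $5 - 24 \sqrt{3} \approx -36.569$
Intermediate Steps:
$t{\left(h,Z \right)} = -3 + Z$
$I{\left(m \right)} = 2 + m^{2} + 2 m$ ($I{\left(m \right)} = 2 + \left(\left(m^{2} + 1 m\right) + m\right) = 2 + \left(\left(m^{2} + m\right) + m\right) = 2 + \left(\left(m + m^{2}\right) + m\right) = 2 + \left(m^{2} + 2 m\right) = 2 + m^{2} + 2 m$)
$R{\left(k,q \right)} = -12$ ($R{\left(k,q \right)} = 4 \left(-3\right) = -12$)
$X{\left(N \right)} = N$ ($X{\left(N \right)} = \left(-3 + 4\right) N = 1 N = N$)
$V{\left(j \right)} = \sqrt{2} \sqrt{j}$ ($V{\left(j \right)} = \sqrt{2 j} = \sqrt{2} \sqrt{j}$)
$R{\left(-9,-11 \right)} V{\left(6 \right)} + X{\left(I{\left(1 \right)} \right)} = - 12 \sqrt{2} \sqrt{6} + \left(2 + 1^{2} + 2 \cdot 1\right) = - 12 \cdot 2 \sqrt{3} + \left(2 + 1 + 2\right) = - 24 \sqrt{3} + 5 = 5 - 24 \sqrt{3}$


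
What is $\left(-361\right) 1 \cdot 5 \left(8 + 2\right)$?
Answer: $-18050$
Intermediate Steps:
$\left(-361\right) 1 \cdot 5 \left(8 + 2\right) = - 361 \cdot 5 \cdot 10 = \left(-361\right) 50 = -18050$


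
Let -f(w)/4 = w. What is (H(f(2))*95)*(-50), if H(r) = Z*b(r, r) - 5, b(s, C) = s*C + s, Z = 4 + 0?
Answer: -1040250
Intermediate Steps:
f(w) = -4*w
Z = 4
b(s, C) = s + C*s (b(s, C) = C*s + s = s + C*s)
H(r) = -5 + 4*r*(1 + r) (H(r) = 4*(r*(1 + r)) - 5 = 4*r*(1 + r) - 5 = -5 + 4*r*(1 + r))
(H(f(2))*95)*(-50) = ((-5 + 4*(-4*2)*(1 - 4*2))*95)*(-50) = ((-5 + 4*(-8)*(1 - 8))*95)*(-50) = ((-5 + 4*(-8)*(-7))*95)*(-50) = ((-5 + 224)*95)*(-50) = (219*95)*(-50) = 20805*(-50) = -1040250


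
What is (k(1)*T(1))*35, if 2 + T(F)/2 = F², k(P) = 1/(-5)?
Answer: 14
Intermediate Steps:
k(P) = -⅕
T(F) = -4 + 2*F²
(k(1)*T(1))*35 = -(-4 + 2*1²)/5*35 = -(-4 + 2*1)/5*35 = -(-4 + 2)/5*35 = -⅕*(-2)*35 = (⅖)*35 = 14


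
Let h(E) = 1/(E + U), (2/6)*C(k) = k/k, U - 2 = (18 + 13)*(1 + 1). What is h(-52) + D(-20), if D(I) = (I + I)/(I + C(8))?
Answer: 497/204 ≈ 2.4363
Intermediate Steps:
U = 64 (U = 2 + (18 + 13)*(1 + 1) = 2 + 31*2 = 2 + 62 = 64)
C(k) = 3 (C(k) = 3*(k/k) = 3*1 = 3)
h(E) = 1/(64 + E) (h(E) = 1/(E + 64) = 1/(64 + E))
D(I) = 2*I/(3 + I) (D(I) = (I + I)/(I + 3) = (2*I)/(3 + I) = 2*I/(3 + I))
h(-52) + D(-20) = 1/(64 - 52) + 2*(-20)/(3 - 20) = 1/12 + 2*(-20)/(-17) = 1/12 + 2*(-20)*(-1/17) = 1/12 + 40/17 = 497/204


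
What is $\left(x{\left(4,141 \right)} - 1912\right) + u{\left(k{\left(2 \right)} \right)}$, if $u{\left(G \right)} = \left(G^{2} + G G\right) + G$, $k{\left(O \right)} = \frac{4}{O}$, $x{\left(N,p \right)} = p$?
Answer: $-1761$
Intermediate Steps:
$u{\left(G \right)} = G + 2 G^{2}$ ($u{\left(G \right)} = \left(G^{2} + G^{2}\right) + G = 2 G^{2} + G = G + 2 G^{2}$)
$\left(x{\left(4,141 \right)} - 1912\right) + u{\left(k{\left(2 \right)} \right)} = \left(141 - 1912\right) + \frac{4}{2} \left(1 + 2 \cdot \frac{4}{2}\right) = -1771 + 4 \cdot \frac{1}{2} \left(1 + 2 \cdot 4 \cdot \frac{1}{2}\right) = -1771 + 2 \left(1 + 2 \cdot 2\right) = -1771 + 2 \left(1 + 4\right) = -1771 + 2 \cdot 5 = -1771 + 10 = -1761$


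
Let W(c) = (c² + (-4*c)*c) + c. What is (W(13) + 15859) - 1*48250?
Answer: -32885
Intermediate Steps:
W(c) = c - 3*c² (W(c) = (c² - 4*c²) + c = -3*c² + c = c - 3*c²)
(W(13) + 15859) - 1*48250 = (13*(1 - 3*13) + 15859) - 1*48250 = (13*(1 - 39) + 15859) - 48250 = (13*(-38) + 15859) - 48250 = (-494 + 15859) - 48250 = 15365 - 48250 = -32885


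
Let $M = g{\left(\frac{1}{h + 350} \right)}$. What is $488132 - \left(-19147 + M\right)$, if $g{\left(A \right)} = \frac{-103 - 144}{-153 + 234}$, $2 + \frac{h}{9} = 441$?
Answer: $\frac{41089846}{81} \approx 5.0728 \cdot 10^{5}$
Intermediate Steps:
$h = 3951$ ($h = -18 + 9 \cdot 441 = -18 + 3969 = 3951$)
$g{\left(A \right)} = - \frac{247}{81}$
$M = - \frac{247}{81} \approx -3.0494$
$488132 - \left(-19147 + M\right) = 488132 + \left(19147 - - \frac{247}{81}\right) = 488132 + \left(19147 + \frac{247}{81}\right) = 488132 + \frac{1551154}{81} = \frac{41089846}{81}$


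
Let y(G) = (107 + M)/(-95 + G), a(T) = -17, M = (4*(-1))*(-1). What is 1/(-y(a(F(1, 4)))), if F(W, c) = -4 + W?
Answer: 112/111 ≈ 1.0090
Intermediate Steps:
M = 4 (M = -4*(-1) = 4)
y(G) = 111/(-95 + G) (y(G) = (107 + 4)/(-95 + G) = 111/(-95 + G))
1/(-y(a(F(1, 4)))) = 1/(-111/(-95 - 17)) = 1/(-111/(-112)) = 1/(-111*(-1)/112) = 1/(-1*(-111/112)) = 1/(111/112) = 112/111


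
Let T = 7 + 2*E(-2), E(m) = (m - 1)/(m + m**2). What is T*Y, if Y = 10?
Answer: 40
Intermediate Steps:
E(m) = (-1 + m)/(m + m**2)
T = 4 (T = 7 + 2*((-1 - 2)/((-2)*(1 - 2))) = 7 + 2*(-1/2*(-3)/(-1)) = 7 + 2*(-1/2*(-1)*(-3)) = 7 + 2*(-3/2) = 7 - 3 = 4)
T*Y = 4*10 = 40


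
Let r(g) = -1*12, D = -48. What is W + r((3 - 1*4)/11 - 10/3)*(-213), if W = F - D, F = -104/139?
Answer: 361852/139 ≈ 2603.3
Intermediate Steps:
F = -104/139 (F = -104*1/139 = -104/139 ≈ -0.74820)
r(g) = -12
W = 6568/139 (W = -104/139 - 1*(-48) = -104/139 + 48 = 6568/139 ≈ 47.252)
W + r((3 - 1*4)/11 - 10/3)*(-213) = 6568/139 - 12*(-213) = 6568/139 + 2556 = 361852/139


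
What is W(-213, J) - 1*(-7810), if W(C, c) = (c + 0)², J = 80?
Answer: 14210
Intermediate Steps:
W(C, c) = c²
W(-213, J) - 1*(-7810) = 80² - 1*(-7810) = 6400 + 7810 = 14210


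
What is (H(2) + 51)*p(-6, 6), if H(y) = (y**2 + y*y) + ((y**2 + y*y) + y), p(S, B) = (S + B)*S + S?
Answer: -414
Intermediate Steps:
p(S, B) = S + S*(B + S) (p(S, B) = (B + S)*S + S = S*(B + S) + S = S + S*(B + S))
H(y) = y + 4*y**2 (H(y) = (y**2 + y**2) + ((y**2 + y**2) + y) = 2*y**2 + (2*y**2 + y) = 2*y**2 + (y + 2*y**2) = y + 4*y**2)
(H(2) + 51)*p(-6, 6) = (2*(1 + 4*2) + 51)*(-6*(1 + 6 - 6)) = (2*(1 + 8) + 51)*(-6*1) = (2*9 + 51)*(-6) = (18 + 51)*(-6) = 69*(-6) = -414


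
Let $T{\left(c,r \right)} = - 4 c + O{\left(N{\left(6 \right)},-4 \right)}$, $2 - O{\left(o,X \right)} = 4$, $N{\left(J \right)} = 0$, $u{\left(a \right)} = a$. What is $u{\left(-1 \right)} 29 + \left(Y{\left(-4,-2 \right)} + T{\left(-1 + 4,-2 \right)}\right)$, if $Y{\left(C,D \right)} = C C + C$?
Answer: $-31$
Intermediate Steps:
$O{\left(o,X \right)} = -2$ ($O{\left(o,X \right)} = 2 - 4 = -2$)
$T{\left(c,r \right)} = -2 - 4 c$ ($T{\left(c,r \right)} = - 4 c - 2 = -2 - 4 c$)
$Y{\left(C,D \right)} = C + C^{2}$ ($Y{\left(C,D \right)} = C^{2} + C = C + C^{2}$)
$u{\left(-1 \right)} 29 + \left(Y{\left(-4,-2 \right)} + T{\left(-1 + 4,-2 \right)}\right) = \left(-1\right) 29 - \left(2 + 4 \left(1 - 4\right) + 4 \left(-1 + 4\right)\right) = -29 - 2 = -31$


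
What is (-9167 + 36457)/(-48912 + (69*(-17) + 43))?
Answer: -13645/25021 ≈ -0.54534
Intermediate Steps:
(-9167 + 36457)/(-48912 + (69*(-17) + 43)) = 27290/(-48912 + (-1173 + 43)) = 27290/(-48912 - 1130) = 27290/(-50042) = 27290*(-1/50042) = -13645/25021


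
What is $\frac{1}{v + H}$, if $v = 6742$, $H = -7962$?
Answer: $- \frac{1}{1220} \approx -0.00081967$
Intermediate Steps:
$\frac{1}{v + H} = \frac{1}{6742 - 7962} = \frac{1}{-1220} = - \frac{1}{1220}$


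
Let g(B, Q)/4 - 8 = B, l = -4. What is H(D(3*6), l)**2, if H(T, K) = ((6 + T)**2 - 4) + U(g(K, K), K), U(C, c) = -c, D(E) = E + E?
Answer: 3111696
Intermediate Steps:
g(B, Q) = 32 + 4*B
D(E) = 2*E
H(T, K) = -4 + (6 + T)**2 - K (H(T, K) = ((6 + T)**2 - 4) - K = (-4 + (6 + T)**2) - K = -4 + (6 + T)**2 - K)
H(D(3*6), l)**2 = (-4 + (6 + 2*(3*6))**2 - 1*(-4))**2 = (-4 + (6 + 2*18)**2 + 4)**2 = (-4 + (6 + 36)**2 + 4)**2 = (-4 + 42**2 + 4)**2 = (-4 + 1764 + 4)**2 = 1764**2 = 3111696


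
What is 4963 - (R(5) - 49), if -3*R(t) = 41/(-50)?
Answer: 751759/150 ≈ 5011.7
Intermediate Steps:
R(t) = 41/150 (R(t) = -41/(3*(-50)) = -41*(-1)/(3*50) = -⅓*(-41/50) = 41/150)
4963 - (R(5) - 49) = 4963 - (41/150 - 49) = 4963 - 1*(-7309/150) = 4963 + 7309/150 = 751759/150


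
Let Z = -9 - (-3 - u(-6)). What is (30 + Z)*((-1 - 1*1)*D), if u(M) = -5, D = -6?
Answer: 228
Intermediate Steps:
Z = -11 (Z = -9 - (-3 - 1*(-5)) = -9 - (-3 + 5) = -9 - 1*2 = -9 - 2 = -11)
(30 + Z)*((-1 - 1*1)*D) = (30 - 11)*((-1 - 1*1)*(-6)) = 19*((-1 - 1)*(-6)) = 19*(-2*(-6)) = 19*12 = 228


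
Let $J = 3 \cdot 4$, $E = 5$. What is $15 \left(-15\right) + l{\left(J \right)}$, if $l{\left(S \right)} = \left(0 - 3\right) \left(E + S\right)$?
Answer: $-276$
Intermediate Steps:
$J = 12$
$l{\left(S \right)} = -15 - 3 S$ ($l{\left(S \right)} = \left(0 - 3\right) \left(5 + S\right) = - 3 \left(5 + S\right) = -15 - 3 S$)
$15 \left(-15\right) + l{\left(J \right)} = 15 \left(-15\right) - 51 = -225 - 51 = -276$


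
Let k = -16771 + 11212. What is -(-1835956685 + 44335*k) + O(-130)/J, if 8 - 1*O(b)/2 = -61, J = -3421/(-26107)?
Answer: 7123945146716/3421 ≈ 2.0824e+9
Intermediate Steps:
J = 3421/26107 (J = -3421*(-1/26107) = 3421/26107 ≈ 0.13104)
O(b) = 138 (O(b) = 16 - 2*(-61) = 16 + 122 = 138)
k = -5559
-(-1835956685 + 44335*k) + O(-130)/J = -44335/(1/(-5559 - 41411)) + 138/(3421/26107) = -44335/(1/(-46970)) + 138*(26107/3421) = -44335/(-1/46970) + 3602766/3421 = -44335*(-46970) + 3602766/3421 = 2082414950 + 3602766/3421 = 7123945146716/3421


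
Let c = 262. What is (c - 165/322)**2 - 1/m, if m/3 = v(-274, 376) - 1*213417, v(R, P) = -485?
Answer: 2274678231647495/33267322452 ≈ 68376.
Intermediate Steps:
m = -641706 (m = 3*(-485 - 1*213417) = 3*(-485 - 213417) = 3*(-213902) = -641706)
(c - 165/322)**2 - 1/m = (262 - 165/322)**2 - 1/(-641706) = (262 - 165*1/322)**2 - 1*(-1/641706) = (262 - 165/322)**2 + 1/641706 = (84199/322)**2 + 1/641706 = 7089471601/103684 + 1/641706 = 2274678231647495/33267322452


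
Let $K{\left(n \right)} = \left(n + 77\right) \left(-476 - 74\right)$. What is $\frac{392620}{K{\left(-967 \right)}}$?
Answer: $\frac{19631}{24475} \approx 0.80208$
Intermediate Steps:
$K{\left(n \right)} = -42350 - 550 n$ ($K{\left(n \right)} = \left(77 + n\right) \left(-550\right) = -42350 - 550 n$)
$\frac{392620}{K{\left(-967 \right)}} = \frac{392620}{-42350 - -531850} = \frac{392620}{-42350 + 531850} = \frac{392620}{489500} = 392620 \cdot \frac{1}{489500} = \frac{19631}{24475}$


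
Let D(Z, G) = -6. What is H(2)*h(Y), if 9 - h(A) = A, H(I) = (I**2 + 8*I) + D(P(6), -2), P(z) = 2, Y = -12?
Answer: 294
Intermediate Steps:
H(I) = -6 + I**2 + 8*I (H(I) = (I**2 + 8*I) - 6 = -6 + I**2 + 8*I)
h(A) = 9 - A
H(2)*h(Y) = (-6 + 2**2 + 8*2)*(9 - 1*(-12)) = (-6 + 4 + 16)*(9 + 12) = 14*21 = 294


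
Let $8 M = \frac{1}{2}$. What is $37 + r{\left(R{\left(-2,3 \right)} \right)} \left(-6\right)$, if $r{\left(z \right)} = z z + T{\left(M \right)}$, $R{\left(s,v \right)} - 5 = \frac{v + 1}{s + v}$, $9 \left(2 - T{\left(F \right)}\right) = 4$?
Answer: $- \frac{1375}{3} \approx -458.33$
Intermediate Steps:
$M = \frac{1}{16}$ ($M = \frac{1}{8 \cdot 2} = \frac{1}{8} \cdot \frac{1}{2} = \frac{1}{16} \approx 0.0625$)
$T{\left(F \right)} = \frac{14}{9}$ ($T{\left(F \right)} = 2 - \frac{4}{9} = \frac{14}{9}$)
$R{\left(s,v \right)} = 5 + \frac{1 + v}{s + v}$ ($R{\left(s,v \right)} = 5 + \frac{v + 1}{s + v} = 5 + \frac{1 + v}{s + v}$)
$r{\left(z \right)} = \frac{14}{9} + z^{2}$ ($r{\left(z \right)} = z z + \frac{14}{9} = z^{2} + \frac{14}{9} = \frac{14}{9} + z^{2}$)
$37 + r{\left(R{\left(-2,3 \right)} \right)} \left(-6\right) = 37 + \left(\frac{14}{9} + \left(\frac{1 + 5 \left(-2\right) + 6 \cdot 3}{-2 + 3}\right)^{2}\right) \left(-6\right) = 37 + \left(\frac{14}{9} + \left(\frac{1 - 10 + 18}{1}\right)^{2}\right) \left(-6\right) = 37 + \left(\frac{14}{9} + \left(1 \cdot 9\right)^{2}\right) \left(-6\right) = 37 + \left(\frac{14}{9} + 9^{2}\right) \left(-6\right) = 37 + \left(\frac{14}{9} + 81\right) \left(-6\right) = 37 + \frac{743}{9} \left(-6\right) = 37 - \frac{1486}{3} = - \frac{1375}{3}$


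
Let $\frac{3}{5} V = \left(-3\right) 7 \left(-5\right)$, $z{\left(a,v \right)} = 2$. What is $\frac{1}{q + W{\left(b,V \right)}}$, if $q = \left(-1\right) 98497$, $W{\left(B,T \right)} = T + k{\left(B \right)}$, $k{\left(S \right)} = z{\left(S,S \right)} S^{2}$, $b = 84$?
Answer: $- \frac{1}{84210} \approx -1.1875 \cdot 10^{-5}$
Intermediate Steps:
$V = 175$ ($V = \frac{5 \left(-3\right) 7 \left(-5\right)}{3} = \frac{5 \left(\left(-21\right) \left(-5\right)\right)}{3} = \frac{5}{3} \cdot 105 = 175$)
$k{\left(S \right)} = 2 S^{2}$
$W{\left(B,T \right)} = T + 2 B^{2}$
$q = -98497$
$\frac{1}{q + W{\left(b,V \right)}} = \frac{1}{-98497 + \left(175 + 2 \cdot 84^{2}\right)} = \frac{1}{-98497 + \left(175 + 2 \cdot 7056\right)} = \frac{1}{-98497 + \left(175 + 14112\right)} = \frac{1}{-98497 + 14287} = \frac{1}{-84210} = - \frac{1}{84210}$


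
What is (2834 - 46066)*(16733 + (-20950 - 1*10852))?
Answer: 651463008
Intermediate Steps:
(2834 - 46066)*(16733 + (-20950 - 1*10852)) = -43232*(16733 + (-20950 - 10852)) = -43232*(16733 - 31802) = -43232*(-15069) = 651463008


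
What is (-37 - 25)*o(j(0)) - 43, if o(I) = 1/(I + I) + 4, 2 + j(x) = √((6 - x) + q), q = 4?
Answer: -904/3 - 31*√10/6 ≈ -317.67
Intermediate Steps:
j(x) = -2 + √(10 - x) (j(x) = -2 + √((6 - x) + 4) = -2 + √(10 - x))
o(I) = 4 + 1/(2*I) (o(I) = 1/(2*I) + 4 = 4 + 1/(2*I))
(-37 - 25)*o(j(0)) - 43 = (-37 - 25)*(4 + 1/(2*(-2 + √(10 - 1*0)))) - 43 = -62*(4 + 1/(2*(-2 + √(10 + 0)))) - 43 = -62*(4 + 1/(2*(-2 + √10))) - 43 = (-248 - 31/(-2 + √10)) - 43 = -291 - 31/(-2 + √10)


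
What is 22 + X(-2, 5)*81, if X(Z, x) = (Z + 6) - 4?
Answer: 22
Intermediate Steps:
X(Z, x) = 2 + Z (X(Z, x) = (6 + Z) - 4 = 2 + Z)
22 + X(-2, 5)*81 = 22 + (2 - 2)*81 = 22 + 0*81 = 22 + 0 = 22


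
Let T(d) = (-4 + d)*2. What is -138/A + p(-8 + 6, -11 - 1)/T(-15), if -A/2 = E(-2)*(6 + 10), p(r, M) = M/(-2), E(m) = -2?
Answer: -1407/608 ≈ -2.3141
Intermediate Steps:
p(r, M) = -M/2 (p(r, M) = M*(-½) = -M/2)
T(d) = -8 + 2*d
A = 64 (A = -(-4)*(6 + 10) = -(-4)*16 = -2*(-32) = 64)
-138/A + p(-8 + 6, -11 - 1)/T(-15) = -138/64 + (-(-11 - 1)/2)/(-8 + 2*(-15)) = -138*1/64 + (-½*(-12))/(-8 - 30) = -69/32 + 6/(-38) = -69/32 + 6*(-1/38) = -69/32 - 3/19 = -1407/608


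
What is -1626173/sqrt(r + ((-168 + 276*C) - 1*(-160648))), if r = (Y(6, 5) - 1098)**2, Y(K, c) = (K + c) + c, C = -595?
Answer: -1626173*sqrt(5954)/83356 ≈ -1505.3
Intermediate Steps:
Y(K, c) = K + 2*c
r = 1170724 (r = ((6 + 2*5) - 1098)**2 = ((6 + 10) - 1098)**2 = (16 - 1098)**2 = (-1082)**2 = 1170724)
-1626173/sqrt(r + ((-168 + 276*C) - 1*(-160648))) = -1626173/sqrt(1170724 + ((-168 + 276*(-595)) - 1*(-160648))) = -1626173/sqrt(1170724 + ((-168 - 164220) + 160648)) = -1626173/sqrt(1170724 + (-164388 + 160648)) = -1626173/sqrt(1170724 - 3740) = -1626173*sqrt(5954)/83356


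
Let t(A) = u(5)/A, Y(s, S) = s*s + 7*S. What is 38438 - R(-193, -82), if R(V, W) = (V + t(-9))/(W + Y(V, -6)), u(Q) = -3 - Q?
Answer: 12843098479/334125 ≈ 38438.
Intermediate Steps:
Y(s, S) = s**2 + 7*S
t(A) = -8/A (t(A) = (-3 - 1*5)/A = (-3 - 5)/A = -8/A)
R(V, W) = (8/9 + V)/(-42 + W + V**2) (R(V, W) = (V - 8/(-9))/(W + (V**2 + 7*(-6))) = (V - 8*(-1/9))/(W + (V**2 - 42)) = (V + 8/9)/(W + (-42 + V**2)) = (8/9 + V)/(-42 + W + V**2))
38438 - R(-193, -82) = 38438 - (8/9 - 193)/(-42 - 82 + (-193)**2) = 38438 - (-1729)/((-42 - 82 + 37249)*9) = 38438 - (-1729)/(37125*9) = 38438 - 1*(-1729/334125) = 38438 + 1729/334125 = 12843098479/334125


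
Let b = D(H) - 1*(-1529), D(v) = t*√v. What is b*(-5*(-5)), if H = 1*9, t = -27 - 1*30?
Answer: 33950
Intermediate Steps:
t = -57 (t = -27 - 30 = -57)
H = 9
D(v) = -57*√v
b = 1358 (b = -57*√9 - 1*(-1529) = -57*3 + 1529 = -171 + 1529 = 1358)
b*(-5*(-5)) = 1358*(-5*(-5)) = 1358*25 = 33950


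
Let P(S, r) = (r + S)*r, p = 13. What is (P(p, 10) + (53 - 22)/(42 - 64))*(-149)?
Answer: -749321/22 ≈ -34060.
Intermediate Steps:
P(S, r) = r*(S + r) (P(S, r) = (S + r)*r = r*(S + r))
(P(p, 10) + (53 - 22)/(42 - 64))*(-149) = (10*(13 + 10) + (53 - 22)/(42 - 64))*(-149) = (10*23 + 31/(-22))*(-149) = (230 + 31*(-1/22))*(-149) = (230 - 31/22)*(-149) = (5029/22)*(-149) = -749321/22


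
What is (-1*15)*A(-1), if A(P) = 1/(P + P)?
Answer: 15/2 ≈ 7.5000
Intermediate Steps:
A(P) = 1/(2*P)
(-1*15)*A(-1) = (-1*15)*((½)/(-1)) = -15*(-1)/2 = -15*(-½) = 15/2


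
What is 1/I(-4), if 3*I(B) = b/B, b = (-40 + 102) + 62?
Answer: -3/31 ≈ -0.096774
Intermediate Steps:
b = 124 (b = 62 + 62 = 124)
I(B) = 124/(3*B) (I(B) = (124/B)/3 = 124/(3*B))
1/I(-4) = 1/((124/3)/(-4)) = 1/((124/3)*(-¼)) = 1/(-31/3) = -3/31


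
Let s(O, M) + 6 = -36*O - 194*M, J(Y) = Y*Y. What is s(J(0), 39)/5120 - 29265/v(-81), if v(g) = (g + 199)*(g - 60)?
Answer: 993911/3549440 ≈ 0.28002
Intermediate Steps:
J(Y) = Y²
v(g) = (-60 + g)*(199 + g) (v(g) = (199 + g)*(-60 + g) = (-60 + g)*(199 + g))
s(O, M) = -6 - 194*M - 36*O (s(O, M) = -6 + (-36*O - 194*M) = -6 + (-194*M - 36*O) = -6 - 194*M - 36*O)
s(J(0), 39)/5120 - 29265/v(-81) = (-6 - 194*39 - 36*0²)/5120 - 29265/(-11940 + (-81)² + 139*(-81)) = (-6 - 7566 - 36*0)*(1/5120) - 29265/(-11940 + 6561 - 11259) = (-6 - 7566 + 0)*(1/5120) - 29265/(-16638) = -7572*1/5120 - 29265*(-1/16638) = -1893/1280 + 9755/5546 = 993911/3549440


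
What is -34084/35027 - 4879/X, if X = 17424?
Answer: -764776349/610310448 ≈ -1.2531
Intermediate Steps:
-34084/35027 - 4879/X = -34084/35027 - 4879/17424 = -764776349/610310448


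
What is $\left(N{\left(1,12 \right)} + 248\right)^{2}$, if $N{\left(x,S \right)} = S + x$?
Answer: $68121$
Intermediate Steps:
$\left(N{\left(1,12 \right)} + 248\right)^{2} = \left(\left(12 + 1\right) + 248\right)^{2} = \left(13 + 248\right)^{2} = 261^{2} = 68121$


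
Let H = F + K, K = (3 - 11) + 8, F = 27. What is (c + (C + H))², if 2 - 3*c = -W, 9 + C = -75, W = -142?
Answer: 96721/9 ≈ 10747.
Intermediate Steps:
K = 0 (K = -8 + 8 = 0)
C = -84 (C = -9 - 75 = -84)
c = -140/3 (c = ⅔ - (-1)*(-142)/3 = ⅔ - ⅓*142 = ⅔ - 142/3 = -140/3 ≈ -46.667)
H = 27 (H = 27 + 0 = 27)
(c + (C + H))² = (-140/3 + (-84 + 27))² = (-140/3 - 57)² = (-311/3)² = 96721/9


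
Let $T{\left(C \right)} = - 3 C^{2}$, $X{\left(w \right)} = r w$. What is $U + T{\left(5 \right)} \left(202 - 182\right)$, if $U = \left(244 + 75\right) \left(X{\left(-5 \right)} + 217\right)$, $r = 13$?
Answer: $46988$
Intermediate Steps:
$X{\left(w \right)} = 13 w$
$U = 48488$ ($U = \left(244 + 75\right) \left(13 \left(-5\right) + 217\right) = 319 \left(-65 + 217\right) = 319 \cdot 152 = 48488$)
$U + T{\left(5 \right)} \left(202 - 182\right) = 48488 + - 3 \cdot 5^{2} \left(202 - 182\right) = 48488 + \left(-3\right) 25 \cdot 20 = 48488 - 1500 = 46988$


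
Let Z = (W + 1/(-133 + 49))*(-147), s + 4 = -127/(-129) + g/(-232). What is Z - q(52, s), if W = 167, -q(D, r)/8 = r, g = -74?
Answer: -367647857/14964 ≈ -24569.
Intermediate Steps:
s = -40351/14964 (s = -4 + (-127/(-129) - 74/(-232)) = -4 + (-127*(-1/129) - 74*(-1/232)) = -4 + (127/129 + 37/116) = -4 + 19505/14964 = -40351/14964 ≈ -2.6965)
q(D, r) = -8*r
Z = -98189/4 (Z = (167 + 1/(-133 + 49))*(-147) = (167 + 1/(-84))*(-147) = (167 - 1/84)*(-147) = (14027/84)*(-147) = -98189/4 ≈ -24547.)
Z - q(52, s) = -98189/4 - (-8)*(-40351)/14964 = -98189/4 - 1*80702/3741 = -98189/4 - 80702/3741 = -367647857/14964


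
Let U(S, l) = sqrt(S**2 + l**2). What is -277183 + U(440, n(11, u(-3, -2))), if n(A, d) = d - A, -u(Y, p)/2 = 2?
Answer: -277183 + 5*sqrt(7753) ≈ -2.7674e+5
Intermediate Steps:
u(Y, p) = -4 (u(Y, p) = -2*2 = -4)
-277183 + U(440, n(11, u(-3, -2))) = -277183 + sqrt(440**2 + (-4 - 1*11)**2) = -277183 + sqrt(193600 + (-4 - 11)**2) = -277183 + sqrt(193600 + (-15)**2) = -277183 + sqrt(193600 + 225) = -277183 + sqrt(193825) = -277183 + 5*sqrt(7753)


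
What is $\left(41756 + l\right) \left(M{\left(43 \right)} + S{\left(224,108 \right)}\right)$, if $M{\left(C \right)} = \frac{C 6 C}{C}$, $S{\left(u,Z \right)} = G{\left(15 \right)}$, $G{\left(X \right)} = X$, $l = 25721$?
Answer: $18421221$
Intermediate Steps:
$S{\left(u,Z \right)} = 15$
$M{\left(C \right)} = 6 C$ ($M{\left(C \right)} = \frac{6 C C}{C} = \frac{6 C^{2}}{C} = 6 C$)
$\left(41756 + l\right) \left(M{\left(43 \right)} + S{\left(224,108 \right)}\right) = \left(41756 + 25721\right) \left(6 \cdot 43 + 15\right) = 67477 \left(258 + 15\right) = 67477 \cdot 273 = 18421221$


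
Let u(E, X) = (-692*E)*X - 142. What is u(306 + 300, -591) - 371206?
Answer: 247465684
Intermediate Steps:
u(E, X) = -142 - 692*E*X (u(E, X) = -692*E*X - 142 = -142 - 692*E*X)
u(306 + 300, -591) - 371206 = (-142 - 692*(306 + 300)*(-591)) - 371206 = (-142 - 692*606*(-591)) - 371206 = (-142 + 247837032) - 371206 = 247836890 - 371206 = 247465684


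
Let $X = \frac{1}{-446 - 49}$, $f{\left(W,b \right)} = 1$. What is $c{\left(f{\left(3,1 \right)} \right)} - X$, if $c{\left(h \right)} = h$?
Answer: $\frac{496}{495} \approx 1.002$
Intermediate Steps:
$X = - \frac{1}{495}$ ($X = \frac{1}{-495} = - \frac{1}{495} \approx -0.0020202$)
$c{\left(f{\left(3,1 \right)} \right)} - X = 1 - - \frac{1}{495} = 1 + \frac{1}{495} = \frac{496}{495}$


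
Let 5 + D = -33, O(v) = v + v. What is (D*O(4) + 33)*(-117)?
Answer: 31707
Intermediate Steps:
O(v) = 2*v
D = -38 (D = -5 - 33 = -38)
(D*O(4) + 33)*(-117) = (-76*4 + 33)*(-117) = (-38*8 + 33)*(-117) = (-304 + 33)*(-117) = -271*(-117) = 31707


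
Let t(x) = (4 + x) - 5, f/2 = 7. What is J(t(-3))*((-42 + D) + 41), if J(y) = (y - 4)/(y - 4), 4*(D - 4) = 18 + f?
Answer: 11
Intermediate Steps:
f = 14 (f = 2*7 = 14)
D = 12 (D = 4 + (18 + 14)/4 = 4 + (1/4)*32 = 4 + 8 = 12)
t(x) = -1 + x
J(y) = 1 (J(y) = (-4 + y)/(-4 + y) = 1)
J(t(-3))*((-42 + D) + 41) = 1*((-42 + 12) + 41) = 1*(-30 + 41) = 1*11 = 11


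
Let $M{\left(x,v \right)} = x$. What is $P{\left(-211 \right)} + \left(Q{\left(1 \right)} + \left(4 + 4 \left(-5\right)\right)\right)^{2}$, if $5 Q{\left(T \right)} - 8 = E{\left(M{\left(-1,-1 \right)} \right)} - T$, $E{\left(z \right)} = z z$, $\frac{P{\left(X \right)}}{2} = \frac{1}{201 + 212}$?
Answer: $\frac{2141042}{10325} \approx 207.36$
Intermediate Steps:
$P{\left(X \right)} = \frac{2}{413}$ ($P{\left(X \right)} = \frac{2}{201 + 212} = \frac{2}{413}$)
$E{\left(z \right)} = z^{2}$
$Q{\left(T \right)} = \frac{9}{5} - \frac{T}{5}$ ($Q{\left(T \right)} = \frac{8}{5} + \frac{\left(-1\right)^{2} - T}{5} = \frac{8}{5} + \frac{1 - T}{5} = \frac{8}{5} - \left(- \frac{1}{5} + \frac{T}{5}\right) = \frac{9}{5} - \frac{T}{5}$)
$P{\left(-211 \right)} + \left(Q{\left(1 \right)} + \left(4 + 4 \left(-5\right)\right)\right)^{2} = \frac{2}{413} + \left(\left(\frac{9}{5} - \frac{1}{5}\right) + \left(4 + 4 \left(-5\right)\right)\right)^{2} = \frac{2}{413} + \left(\left(\frac{9}{5} - \frac{1}{5}\right) + \left(4 - 20\right)\right)^{2} = \frac{2}{413} + \left(\frac{8}{5} - 16\right)^{2} = \frac{2}{413} + \left(- \frac{72}{5}\right)^{2} = \frac{2}{413} + \frac{5184}{25} = \frac{2141042}{10325}$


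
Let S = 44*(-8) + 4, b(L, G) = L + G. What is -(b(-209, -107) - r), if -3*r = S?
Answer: 432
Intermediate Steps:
b(L, G) = G + L
S = -348 (S = -352 + 4 = -348)
r = 116 (r = -⅓*(-348) = 116)
-(b(-209, -107) - r) = -((-107 - 209) - 1*116) = -(-316 - 116) = -1*(-432) = 432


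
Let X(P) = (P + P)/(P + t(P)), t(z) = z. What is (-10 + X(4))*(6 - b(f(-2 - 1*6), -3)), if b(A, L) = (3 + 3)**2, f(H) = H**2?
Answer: 270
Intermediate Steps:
b(A, L) = 36 (b(A, L) = 6**2 = 36)
X(P) = 1 (X(P) = (P + P)/(P + P) = (2*P)/((2*P)) = (2*P)*(1/(2*P)) = 1)
(-10 + X(4))*(6 - b(f(-2 - 1*6), -3)) = (-10 + 1)*(6 - 1*36) = -9*(6 - 36) = -9*(-30) = 270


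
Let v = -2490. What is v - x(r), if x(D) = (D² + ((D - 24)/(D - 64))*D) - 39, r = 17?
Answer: -128899/47 ≈ -2742.5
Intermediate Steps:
x(D) = -39 + D² + D*(-24 + D)/(-64 + D) (x(D) = (D² + ((-24 + D)/(-64 + D))*D) - 39 = (D² + D*(-24 + D)/(-64 + D)) - 39 = -39 + D² + D*(-24 + D)/(-64 + D))
v - x(r) = -2490 - (2496 + 17³ - 63*17 - 63*17²)/(-64 + 17) = -2490 - (2496 + 4913 - 1071 - 63*289)/(-47) = -2490 - (-1)*(2496 + 4913 - 1071 - 18207)/47 = -2490 - (-1)*(-11869)/47 = -2490 - 1*11869/47 = -2490 - 11869/47 = -128899/47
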